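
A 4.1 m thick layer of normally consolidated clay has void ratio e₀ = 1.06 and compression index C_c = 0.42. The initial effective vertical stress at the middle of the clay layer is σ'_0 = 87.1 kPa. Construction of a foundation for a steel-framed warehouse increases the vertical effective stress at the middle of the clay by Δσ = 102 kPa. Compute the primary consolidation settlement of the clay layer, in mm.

Final effective stress: σ'_f = σ'_0 + Δσ = 87.1 + 102 = 189.1 kPa.
Normally consolidated clay, so the full stress increment lies on the virgin compression line:
S_c = C_c·H/(1+e₀)·log₁₀(σ'_f/σ'_0) = 0.42×4.1/(1+1.06)×log₁₀(189.1/87.1)
    = 0.83592 × 0.33667 = 0.2814 m

S_c ≈ 281 mm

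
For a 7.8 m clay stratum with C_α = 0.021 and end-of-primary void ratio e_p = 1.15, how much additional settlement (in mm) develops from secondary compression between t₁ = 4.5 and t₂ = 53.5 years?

S_s ≈ 81.9 mm

Secondary compression: S_s = C_α·H/(1+e_p)·log₁₀(t₂/t₁)
S_s = 0.021×7.8/(1+1.15)×log₁₀(53.5/4.5)
    = 0.07619 × 1.075 = 0.08191 m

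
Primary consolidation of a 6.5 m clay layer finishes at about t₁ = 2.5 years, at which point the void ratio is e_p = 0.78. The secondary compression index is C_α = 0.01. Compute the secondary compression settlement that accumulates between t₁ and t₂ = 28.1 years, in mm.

Secondary compression: S_s = C_α·H/(1+e_p)·log₁₀(t₂/t₁)
S_s = 0.01×6.5/(1+0.78)×log₁₀(28.1/2.5)
    = 0.03652 × 1.051 = 0.03837 m

S_s ≈ 38.4 mm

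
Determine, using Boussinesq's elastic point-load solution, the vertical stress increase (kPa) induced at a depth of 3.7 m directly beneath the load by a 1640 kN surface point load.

Δσ_z ≈ 57.2 kPa

Boussinesq vertical stress below a point load on an elastic half-space:
Δσ_z = 3P/(2πz²) · [1 + (r/z)²]^(−5/2)
r/z = 0/3.7 = 0; [1+(r/z)²]^(−5/2) = 1.
Δσ_z = 3×1640/(2π×3.7²) × 1 = 57.198 × 1 = 57.2 kPa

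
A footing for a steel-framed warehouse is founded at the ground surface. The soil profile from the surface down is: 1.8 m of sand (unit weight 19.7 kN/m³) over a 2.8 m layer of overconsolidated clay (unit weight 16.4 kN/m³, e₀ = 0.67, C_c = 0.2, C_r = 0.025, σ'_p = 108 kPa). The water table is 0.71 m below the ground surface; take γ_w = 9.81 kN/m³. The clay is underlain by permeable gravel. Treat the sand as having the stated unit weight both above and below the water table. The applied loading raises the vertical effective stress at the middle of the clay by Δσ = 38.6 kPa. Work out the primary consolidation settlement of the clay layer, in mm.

S_c ≈ 13.8 mm

Mid-depth of clay below the ground surface: z = 1.8 + 2.8/2 = 3.2 m.
Total vertical stress at mid-clay: σ_v = 19.7×1.8 + 16.4×1.4 = 58.42 kPa.
Pore pressure: u = 9.81×(3.2 − 0.71) = 24.427 kPa.
Initial effective stress: σ'_0 = σ_v − u = 58.42 − 24.427 = 33.993 kPa.
Final effective stress: σ'_f = 33.993 + 38.6 = 72.593 kPa.
σ'_f = 72.593 ≤ σ'_p = 108 kPa, so the clay remains overconsolidated and only the recompression index applies:
S_c = C_r·H/(1+e₀)·log₁₀(σ'_f/σ'_0) = 0.025×2.8/1.67×log₁₀(72.593/33.993)
    = 0.041915 × 0.32951 = 0.01381 m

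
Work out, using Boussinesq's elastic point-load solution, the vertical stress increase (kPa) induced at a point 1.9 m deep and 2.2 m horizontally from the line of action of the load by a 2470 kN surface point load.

Boussinesq vertical stress below a point load on an elastic half-space:
Δσ_z = 3P/(2πz²) · [1 + (r/z)²]^(−5/2)
r/z = 2.2/1.9 = 1.1579; [1+(r/z)²]^(−5/2) = 0.1193.
Δσ_z = 3×2470/(2π×1.9²) × 0.1193 = 326.69 × 0.1193 = 38.97 kPa

Δσ_z ≈ 39 kPa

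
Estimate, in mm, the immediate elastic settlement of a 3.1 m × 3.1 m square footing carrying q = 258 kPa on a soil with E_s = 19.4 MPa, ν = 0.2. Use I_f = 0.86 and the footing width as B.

Immediate (elastic) settlement: S_e = q·B·(1−ν²)/E_s · I_f.
E_s = 19.4 MPa = 19400 kPa.
S_e = 258 × 3.1 × (1 − 0.2²) / 19400 × 0.86
    = 258 × 3.1 × 0.96 / 19400 × 0.86
    = 0.03404 m = 34.04 mm

S_e ≈ 34 mm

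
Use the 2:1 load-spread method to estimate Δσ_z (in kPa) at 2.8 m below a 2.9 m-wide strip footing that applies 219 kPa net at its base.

Δσ_z ≈ 111 kPa

By the 2:1 method the load spreads at 1 horizontal : 2 vertical, so at depth z the loaded area has grown by z in each plan dimension:
Δσ = qB/(B+z) = 219×2.9/(2.9+2.8) = 111.42 kPa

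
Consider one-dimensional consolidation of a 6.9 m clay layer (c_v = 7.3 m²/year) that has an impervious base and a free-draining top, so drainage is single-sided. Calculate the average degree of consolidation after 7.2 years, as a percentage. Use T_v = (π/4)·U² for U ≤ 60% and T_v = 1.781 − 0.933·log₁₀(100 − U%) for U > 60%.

U ≈ 94.7 %

Drainage path length: H_d = H = 6.9 m (single drainage).
T_v = c_v·t/H_d² = 7.3×7.2/6.9² = 1.104.
T_v = 1.104 corresponds to the U > 60% branch:
U = 1 − 10^((1.781 − T_v)/0.933)/100 = 0.9468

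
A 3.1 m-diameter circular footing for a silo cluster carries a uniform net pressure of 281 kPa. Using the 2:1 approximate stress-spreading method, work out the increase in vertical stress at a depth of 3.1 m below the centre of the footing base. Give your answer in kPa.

By the 2:1 method the load spreads at 1 horizontal : 2 vertical, so at depth z the loaded area has grown by z in each plan dimension:
Δσ ≈ qD²/(D+z)² = 281×3.1²/(3.1+3.1)² = 70.25 kPa

Δσ_z ≈ 70.2 kPa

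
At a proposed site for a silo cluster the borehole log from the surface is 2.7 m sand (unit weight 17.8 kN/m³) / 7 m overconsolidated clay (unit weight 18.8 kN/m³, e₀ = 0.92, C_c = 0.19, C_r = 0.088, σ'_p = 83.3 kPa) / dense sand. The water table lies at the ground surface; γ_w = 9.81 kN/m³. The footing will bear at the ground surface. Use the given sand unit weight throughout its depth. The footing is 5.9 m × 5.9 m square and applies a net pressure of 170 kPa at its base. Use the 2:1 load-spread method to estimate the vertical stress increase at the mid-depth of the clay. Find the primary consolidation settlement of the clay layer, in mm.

Mid-depth of clay below the ground surface: z = 2.7 + 7/2 = 6.2 m.
Total vertical stress at mid-clay: σ_v = 17.8×2.7 + 18.8×3.5 = 113.86 kPa.
Pore pressure: u = 9.81×(6.2 − 0) = 60.822 kPa.
Initial effective stress: σ'_0 = σ_v − u = 113.86 − 60.822 = 53.038 kPa.
Stress increase at mid-clay by the 2:1 spreading method:
Δσ = qBL/((B+z)(L+z)) = 170×5.9×5.9/((5.9+6.2)(5.9+6.2)) = 40.419 kPa
Final effective stress: σ'_f = 53.038 + 40.419 = 93.457 kPa.
σ'_f = 93.457 > σ'_p = 83.3 kPa, so the stress path crosses the preconsolidation pressure — recompression up to σ'_p, then virgin compression beyond:
S_c = H/(1+e₀)·[C_r·log₁₀(σ'_p/σ'_0) + C_c·log₁₀(σ'_f/σ'_p)]
    = 7/1.92 × [0.088×log₁₀(83.3/53.038) + 0.19×log₁₀(93.457/83.3)]
    = 3.6458 × [0.017253 + 0.0094937] = 0.09751 m

S_c ≈ 97.5 mm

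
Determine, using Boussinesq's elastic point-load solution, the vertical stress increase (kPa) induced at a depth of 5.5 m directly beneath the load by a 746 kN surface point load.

Boussinesq vertical stress below a point load on an elastic half-space:
Δσ_z = 3P/(2πz²) · [1 + (r/z)²]^(−5/2)
r/z = 0/5.5 = 0; [1+(r/z)²]^(−5/2) = 1.
Δσ_z = 3×746/(2π×5.5²) × 1 = 11.775 × 1 = 11.78 kPa

Δσ_z ≈ 11.8 kPa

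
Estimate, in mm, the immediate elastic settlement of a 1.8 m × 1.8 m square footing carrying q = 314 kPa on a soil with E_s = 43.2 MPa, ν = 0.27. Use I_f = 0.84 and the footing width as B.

S_e ≈ 10.2 mm

Immediate (elastic) settlement: S_e = q·B·(1−ν²)/E_s · I_f.
E_s = 43.2 MPa = 43200 kPa.
S_e = 314 × 1.8 × (1 − 0.27²) / 43200 × 0.84
    = 314 × 1.8 × 0.9271 / 43200 × 0.84
    = 0.01019 m = 10.19 mm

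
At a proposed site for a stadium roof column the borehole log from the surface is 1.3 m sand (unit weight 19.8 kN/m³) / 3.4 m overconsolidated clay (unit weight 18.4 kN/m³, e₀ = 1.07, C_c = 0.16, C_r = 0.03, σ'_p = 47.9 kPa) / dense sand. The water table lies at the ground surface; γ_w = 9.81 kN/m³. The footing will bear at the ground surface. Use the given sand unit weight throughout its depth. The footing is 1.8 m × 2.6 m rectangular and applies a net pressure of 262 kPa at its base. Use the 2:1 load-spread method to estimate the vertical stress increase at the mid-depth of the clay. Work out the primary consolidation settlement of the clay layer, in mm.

S_c ≈ 60.2 mm

Mid-depth of clay below the ground surface: z = 1.3 + 3.4/2 = 3 m.
Total vertical stress at mid-clay: σ_v = 19.8×1.3 + 18.4×1.7 = 57.02 kPa.
Pore pressure: u = 9.81×(3 − 0) = 29.43 kPa.
Initial effective stress: σ'_0 = σ_v − u = 57.02 − 29.43 = 27.59 kPa.
Stress increase at mid-clay by the 2:1 spreading method:
Δσ = qBL/((B+z)(L+z)) = 262×1.8×2.6/((1.8+3)(2.6+3)) = 45.616 kPa
Final effective stress: σ'_f = 27.59 + 45.616 = 73.206 kPa.
σ'_f = 73.206 > σ'_p = 47.9 kPa, so the stress path crosses the preconsolidation pressure — recompression up to σ'_p, then virgin compression beyond:
S_c = H/(1+e₀)·[C_r·log₁₀(σ'_p/σ'_0) + C_c·log₁₀(σ'_f/σ'_p)]
    = 3.4/2.07 × [0.03×log₁₀(47.9/27.59) + 0.16×log₁₀(73.206/47.9)]
    = 1.6425 × [0.0071875 + 0.029474] = 0.06022 m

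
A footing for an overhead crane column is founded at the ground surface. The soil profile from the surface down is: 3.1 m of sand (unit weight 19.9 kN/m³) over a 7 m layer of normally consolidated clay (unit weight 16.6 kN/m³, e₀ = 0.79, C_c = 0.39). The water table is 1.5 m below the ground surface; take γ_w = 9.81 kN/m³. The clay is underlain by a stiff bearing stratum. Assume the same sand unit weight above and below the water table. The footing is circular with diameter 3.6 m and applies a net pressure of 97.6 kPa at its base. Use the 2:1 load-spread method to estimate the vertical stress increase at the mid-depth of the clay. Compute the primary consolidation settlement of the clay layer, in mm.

S_c ≈ 106 mm

Mid-depth of clay below the ground surface: z = 3.1 + 7/2 = 6.6 m.
Total vertical stress at mid-clay: σ_v = 19.9×3.1 + 16.6×3.5 = 119.79 kPa.
Pore pressure: u = 9.81×(6.6 − 1.5) = 50.031 kPa.
Initial effective stress: σ'_0 = σ_v − u = 119.79 − 50.031 = 69.759 kPa.
Stress increase at mid-clay by the 2:1 spreading method:
Δσ ≈ qD²/(D+z)² = 97.6×3.6²/(3.6+6.6)² = 12.158 kPa
Final effective stress: σ'_f = σ'_0 + Δσ = 69.759 + 12.158 = 81.917 kPa.
Normally consolidated clay, so the full stress increment lies on the virgin compression line:
S_c = C_c·H/(1+e₀)·log₁₀(σ'_f/σ'_0) = 0.39×7/(1+0.79)×log₁₀(81.917/69.759)
    = 1.5251 × 0.069774 = 0.1064 m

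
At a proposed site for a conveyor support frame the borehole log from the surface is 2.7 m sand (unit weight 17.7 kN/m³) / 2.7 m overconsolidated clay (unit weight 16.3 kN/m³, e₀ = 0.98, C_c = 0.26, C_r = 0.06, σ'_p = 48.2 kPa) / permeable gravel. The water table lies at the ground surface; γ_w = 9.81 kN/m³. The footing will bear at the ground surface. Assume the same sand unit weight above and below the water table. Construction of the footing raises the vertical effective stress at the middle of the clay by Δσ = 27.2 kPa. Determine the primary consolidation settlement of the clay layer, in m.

S_c ≈ 0.0433 m

Mid-depth of clay below the ground surface: z = 2.7 + 2.7/2 = 4.05 m.
Total vertical stress at mid-clay: σ_v = 17.7×2.7 + 16.3×1.35 = 69.795 kPa.
Pore pressure: u = 9.81×(4.05 − 0) = 39.73 kPa.
Initial effective stress: σ'_0 = σ_v − u = 69.795 − 39.73 = 30.065 kPa.
Final effective stress: σ'_f = 30.065 + 27.2 = 57.265 kPa.
σ'_f = 57.265 > σ'_p = 48.2 kPa, so the stress path crosses the preconsolidation pressure — recompression up to σ'_p, then virgin compression beyond:
S_c = H/(1+e₀)·[C_r·log₁₀(σ'_p/σ'_0) + C_c·log₁₀(σ'_f/σ'_p)]
    = 2.7/1.98 × [0.06×log₁₀(48.2/30.065) + 0.26×log₁₀(57.265/48.2)]
    = 1.3636 × [0.012299 + 0.019459] = 0.04331 m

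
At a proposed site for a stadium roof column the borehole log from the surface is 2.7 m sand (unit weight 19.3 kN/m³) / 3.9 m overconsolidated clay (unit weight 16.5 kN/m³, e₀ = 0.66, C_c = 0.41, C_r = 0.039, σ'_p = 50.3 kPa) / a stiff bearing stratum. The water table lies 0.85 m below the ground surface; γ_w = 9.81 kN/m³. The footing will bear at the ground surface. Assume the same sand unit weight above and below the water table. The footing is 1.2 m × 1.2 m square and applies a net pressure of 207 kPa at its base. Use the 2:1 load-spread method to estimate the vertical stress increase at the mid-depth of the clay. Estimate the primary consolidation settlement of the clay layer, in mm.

Mid-depth of clay below the ground surface: z = 2.7 + 3.9/2 = 4.65 m.
Total vertical stress at mid-clay: σ_v = 19.3×2.7 + 16.5×1.95 = 84.285 kPa.
Pore pressure: u = 9.81×(4.65 − 0.85) = 37.278 kPa.
Initial effective stress: σ'_0 = σ_v − u = 84.285 − 37.278 = 47.007 kPa.
Stress increase at mid-clay by the 2:1 spreading method:
Δσ = qBL/((B+z)(L+z)) = 207×1.2×1.2/((1.2+4.65)(1.2+4.65)) = 8.7101 kPa
Final effective stress: σ'_f = 47.007 + 8.7101 = 55.717 kPa.
σ'_f = 55.717 > σ'_p = 50.3 kPa, so the stress path crosses the preconsolidation pressure — recompression up to σ'_p, then virgin compression beyond:
S_c = H/(1+e₀)·[C_r·log₁₀(σ'_p/σ'_0) + C_c·log₁₀(σ'_f/σ'_p)]
    = 3.9/1.66 × [0.039×log₁₀(50.3/47.007) + 0.41×log₁₀(55.717/50.3)]
    = 2.3494 × [0.0011468 + 0.018212] = 0.04548 m

S_c ≈ 45.5 mm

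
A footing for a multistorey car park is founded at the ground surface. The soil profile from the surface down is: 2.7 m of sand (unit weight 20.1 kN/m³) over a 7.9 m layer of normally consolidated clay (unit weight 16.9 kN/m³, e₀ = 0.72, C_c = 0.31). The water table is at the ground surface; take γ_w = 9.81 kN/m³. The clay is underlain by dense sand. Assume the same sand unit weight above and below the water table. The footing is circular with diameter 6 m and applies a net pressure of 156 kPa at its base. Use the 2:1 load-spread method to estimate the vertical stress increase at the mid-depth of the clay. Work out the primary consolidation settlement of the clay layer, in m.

S_c ≈ 0.302 m

Mid-depth of clay below the ground surface: z = 2.7 + 7.9/2 = 6.65 m.
Total vertical stress at mid-clay: σ_v = 20.1×2.7 + 16.9×3.95 = 121.03 kPa.
Pore pressure: u = 9.81×(6.65 − 0) = 65.237 kPa.
Initial effective stress: σ'_0 = σ_v − u = 121.03 − 65.237 = 55.793 kPa.
Stress increase at mid-clay by the 2:1 spreading method:
Δσ ≈ qD²/(D+z)² = 156×6²/(6+6.65)² = 35.095 kPa
Final effective stress: σ'_f = σ'_0 + Δσ = 55.793 + 35.095 = 90.888 kPa.
Normally consolidated clay, so the full stress increment lies on the virgin compression line:
S_c = C_c·H/(1+e₀)·log₁₀(σ'_f/σ'_0) = 0.31×7.9/(1+0.72)×log₁₀(90.888/55.793)
    = 1.4238 × 0.21193 = 0.3017 m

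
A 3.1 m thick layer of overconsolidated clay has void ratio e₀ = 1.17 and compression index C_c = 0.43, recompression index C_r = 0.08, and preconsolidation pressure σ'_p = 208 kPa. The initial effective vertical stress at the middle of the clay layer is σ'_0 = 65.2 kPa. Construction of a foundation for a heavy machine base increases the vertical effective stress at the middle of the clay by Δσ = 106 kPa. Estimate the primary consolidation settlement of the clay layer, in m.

S_c ≈ 0.0479 m

Final effective stress: σ'_f = 65.2 + 106 = 171.2 kPa.
σ'_f = 171.2 ≤ σ'_p = 208 kPa, so the clay remains overconsolidated and only the recompression index applies:
S_c = C_r·H/(1+e₀)·log₁₀(σ'_f/σ'_0) = 0.08×3.1/2.17×log₁₀(171.2/65.2)
    = 0.11429 × 0.41926 = 0.04792 m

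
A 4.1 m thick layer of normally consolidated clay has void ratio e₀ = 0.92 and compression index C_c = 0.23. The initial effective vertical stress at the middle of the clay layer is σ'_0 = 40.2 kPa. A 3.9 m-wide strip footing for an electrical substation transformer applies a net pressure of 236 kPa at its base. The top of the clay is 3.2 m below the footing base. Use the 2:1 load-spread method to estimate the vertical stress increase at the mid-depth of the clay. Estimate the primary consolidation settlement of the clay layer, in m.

S_c ≈ 0.267 m

Mid-depth of clay below the footing base: z = 3.2 + 4.1/2 = 5.25 m.
Stress increase at mid-clay by the 2:1 spreading method:
Δσ = qB/(B+z) = 236×3.9/(3.9+5.25) = 100.59 kPa
Final effective stress: σ'_f = σ'_0 + Δσ = 40.2 + 100.59 = 140.79 kPa.
Normally consolidated clay, so the full stress increment lies on the virgin compression line:
S_c = C_c·H/(1+e₀)·log₁₀(σ'_f/σ'_0) = 0.23×4.1/(1+0.92)×log₁₀(140.79/40.2)
    = 0.49115 × 0.54435 = 0.2674 m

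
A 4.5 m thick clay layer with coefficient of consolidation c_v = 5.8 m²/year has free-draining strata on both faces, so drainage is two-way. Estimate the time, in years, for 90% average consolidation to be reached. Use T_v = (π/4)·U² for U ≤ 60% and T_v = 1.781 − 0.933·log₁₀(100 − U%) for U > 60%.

t ≈ 0.74 years

Drainage path length: H_d = H/2 = 2.25 m (double drainage).
U > 60%: T_v = 1.781 − 0.933·log₁₀(100 − 90) = 0.848.
t = T_v·H_d²/c_v = 0.848×2.25²/5.8 = 0.7402 years.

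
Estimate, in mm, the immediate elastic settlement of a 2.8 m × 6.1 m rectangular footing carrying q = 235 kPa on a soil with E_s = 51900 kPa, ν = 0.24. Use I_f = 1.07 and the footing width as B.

Immediate (elastic) settlement: S_e = q·B·(1−ν²)/E_s · I_f.
S_e = 235 × 2.8 × (1 − 0.24²) / 51900 × 1.07
    = 235 × 2.8 × 0.9424 / 51900 × 1.07
    = 0.01278 m = 12.78 mm

S_e ≈ 12.8 mm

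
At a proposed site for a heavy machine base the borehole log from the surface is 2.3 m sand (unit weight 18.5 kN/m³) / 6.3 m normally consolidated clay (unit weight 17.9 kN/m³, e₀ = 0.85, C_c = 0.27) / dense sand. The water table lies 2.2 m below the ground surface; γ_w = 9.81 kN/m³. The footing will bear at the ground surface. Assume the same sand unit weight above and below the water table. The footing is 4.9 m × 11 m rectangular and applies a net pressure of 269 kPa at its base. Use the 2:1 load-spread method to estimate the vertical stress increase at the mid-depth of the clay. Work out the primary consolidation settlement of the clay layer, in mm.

S_c ≈ 327 mm

Mid-depth of clay below the ground surface: z = 2.3 + 6.3/2 = 5.45 m.
Total vertical stress at mid-clay: σ_v = 18.5×2.3 + 17.9×3.15 = 98.935 kPa.
Pore pressure: u = 9.81×(5.45 − 2.2) = 31.883 kPa.
Initial effective stress: σ'_0 = σ_v − u = 98.935 − 31.883 = 67.052 kPa.
Stress increase at mid-clay by the 2:1 spreading method:
Δσ = qBL/((B+z)(L+z)) = 269×4.9×11/((4.9+5.45)(11+5.45)) = 85.16 kPa
Final effective stress: σ'_f = σ'_0 + Δσ = 67.052 + 85.16 = 152.21 kPa.
Normally consolidated clay, so the full stress increment lies on the virgin compression line:
S_c = C_c·H/(1+e₀)·log₁₀(σ'_f/σ'_0) = 0.27×6.3/(1+0.85)×log₁₀(152.21/67.052)
    = 0.91946 × 0.35603 = 0.3274 m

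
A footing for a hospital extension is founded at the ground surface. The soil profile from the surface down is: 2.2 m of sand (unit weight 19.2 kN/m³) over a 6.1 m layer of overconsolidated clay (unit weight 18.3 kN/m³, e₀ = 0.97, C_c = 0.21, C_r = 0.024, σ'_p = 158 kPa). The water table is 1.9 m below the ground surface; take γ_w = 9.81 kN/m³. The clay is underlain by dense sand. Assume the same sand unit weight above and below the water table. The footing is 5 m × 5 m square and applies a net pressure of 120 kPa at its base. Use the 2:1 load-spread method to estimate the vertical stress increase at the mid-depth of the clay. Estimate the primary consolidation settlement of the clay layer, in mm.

S_c ≈ 11.7 mm

Mid-depth of clay below the ground surface: z = 2.2 + 6.1/2 = 5.25 m.
Total vertical stress at mid-clay: σ_v = 19.2×2.2 + 18.3×3.05 = 98.055 kPa.
Pore pressure: u = 9.81×(5.25 − 1.9) = 32.864 kPa.
Initial effective stress: σ'_0 = σ_v − u = 98.055 − 32.864 = 65.191 kPa.
Stress increase at mid-clay by the 2:1 spreading method:
Δσ = qBL/((B+z)(L+z)) = 120×5×5/((5+5.25)(5+5.25)) = 28.554 kPa
Final effective stress: σ'_f = 65.191 + 28.554 = 93.745 kPa.
σ'_f = 93.745 ≤ σ'_p = 158 kPa, so the clay remains overconsolidated and only the recompression index applies:
S_c = C_r·H/(1+e₀)·log₁₀(σ'_f/σ'_0) = 0.024×6.1/1.97×log₁₀(93.745/65.191)
    = 0.074314 × 0.15776 = 0.01172 m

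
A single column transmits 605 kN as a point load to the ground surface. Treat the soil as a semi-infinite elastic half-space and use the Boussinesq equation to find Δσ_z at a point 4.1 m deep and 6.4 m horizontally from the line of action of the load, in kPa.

Δσ_z ≈ 0.785 kPa

Boussinesq vertical stress below a point load on an elastic half-space:
Δσ_z = 3P/(2πz²) · [1 + (r/z)²]^(−5/2)
r/z = 6.4/4.1 = 1.561; [1+(r/z)²]^(−5/2) = 0.045673.
Δσ_z = 3×605/(2π×4.1²) × 0.045673 = 17.184 × 0.045673 = 0.7848 kPa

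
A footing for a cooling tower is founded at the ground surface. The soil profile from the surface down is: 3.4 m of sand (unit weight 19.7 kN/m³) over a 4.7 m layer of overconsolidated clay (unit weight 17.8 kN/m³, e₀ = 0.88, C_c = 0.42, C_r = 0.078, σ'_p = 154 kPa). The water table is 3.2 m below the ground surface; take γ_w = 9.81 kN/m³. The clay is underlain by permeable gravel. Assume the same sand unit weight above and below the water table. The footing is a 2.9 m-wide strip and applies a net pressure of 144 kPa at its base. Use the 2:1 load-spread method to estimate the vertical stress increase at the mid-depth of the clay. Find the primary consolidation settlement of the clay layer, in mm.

Mid-depth of clay below the ground surface: z = 3.4 + 4.7/2 = 5.75 m.
Total vertical stress at mid-clay: σ_v = 19.7×3.4 + 17.8×2.35 = 108.81 kPa.
Pore pressure: u = 9.81×(5.75 − 3.2) = 25.015 kPa.
Initial effective stress: σ'_0 = σ_v − u = 108.81 − 25.015 = 83.795 kPa.
Stress increase at mid-clay by the 2:1 spreading method:
Δσ = qB/(B+z) = 144×2.9/(2.9+5.75) = 48.277 kPa
Final effective stress: σ'_f = 83.795 + 48.277 = 132.07 kPa.
σ'_f = 132.07 ≤ σ'_p = 154 kPa, so the clay remains overconsolidated and only the recompression index applies:
S_c = C_r·H/(1+e₀)·log₁₀(σ'_f/σ'_0) = 0.078×4.7/1.88×log₁₀(132.07/83.795)
    = 0.195 × 0.19759 = 0.03853 m

S_c ≈ 38.5 mm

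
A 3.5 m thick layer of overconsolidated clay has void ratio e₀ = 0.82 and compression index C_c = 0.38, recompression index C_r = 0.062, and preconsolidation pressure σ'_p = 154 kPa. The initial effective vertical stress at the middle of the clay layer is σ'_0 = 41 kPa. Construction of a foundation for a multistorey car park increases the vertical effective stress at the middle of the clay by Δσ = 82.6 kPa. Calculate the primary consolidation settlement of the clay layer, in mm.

S_c ≈ 57.1 mm

Final effective stress: σ'_f = 41 + 82.6 = 123.6 kPa.
σ'_f = 123.6 ≤ σ'_p = 154 kPa, so the clay remains overconsolidated and only the recompression index applies:
S_c = C_r·H/(1+e₀)·log₁₀(σ'_f/σ'_0) = 0.062×3.5/1.82×log₁₀(123.6/41)
    = 0.11923 × 0.47923 = 0.05714 m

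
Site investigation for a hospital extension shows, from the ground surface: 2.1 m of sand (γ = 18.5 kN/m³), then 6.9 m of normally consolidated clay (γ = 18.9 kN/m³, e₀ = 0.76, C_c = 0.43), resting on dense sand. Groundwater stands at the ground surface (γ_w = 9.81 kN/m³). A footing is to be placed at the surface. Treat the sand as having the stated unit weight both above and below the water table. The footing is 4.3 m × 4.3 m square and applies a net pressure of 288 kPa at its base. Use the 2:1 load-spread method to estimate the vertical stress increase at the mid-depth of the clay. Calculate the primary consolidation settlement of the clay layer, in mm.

Mid-depth of clay below the ground surface: z = 2.1 + 6.9/2 = 5.55 m.
Total vertical stress at mid-clay: σ_v = 18.5×2.1 + 18.9×3.45 = 104.06 kPa.
Pore pressure: u = 9.81×(5.55 − 0) = 54.446 kPa.
Initial effective stress: σ'_0 = σ_v − u = 104.06 − 54.446 = 49.614 kPa.
Stress increase at mid-clay by the 2:1 spreading method:
Δσ = qBL/((B+z)(L+z)) = 288×4.3×4.3/((4.3+5.55)(4.3+5.55)) = 54.885 kPa
Final effective stress: σ'_f = σ'_0 + Δσ = 49.614 + 54.885 = 104.5 kPa.
Normally consolidated clay, so the full stress increment lies on the virgin compression line:
S_c = C_c·H/(1+e₀)·log₁₀(σ'_f/σ'_0) = 0.43×6.9/(1+0.76)×log₁₀(104.5/49.614)
    = 1.6858 × 0.32351 = 0.5454 m

S_c ≈ 545 mm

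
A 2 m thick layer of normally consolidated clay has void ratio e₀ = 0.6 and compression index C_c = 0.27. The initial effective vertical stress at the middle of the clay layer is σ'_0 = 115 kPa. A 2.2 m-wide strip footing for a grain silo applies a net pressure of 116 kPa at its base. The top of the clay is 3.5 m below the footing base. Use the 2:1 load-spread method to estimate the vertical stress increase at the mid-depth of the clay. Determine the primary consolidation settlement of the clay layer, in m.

Mid-depth of clay below the footing base: z = 3.5 + 2/2 = 4.5 m.
Stress increase at mid-clay by the 2:1 spreading method:
Δσ = qB/(B+z) = 116×2.2/(2.2+4.5) = 38.09 kPa
Final effective stress: σ'_f = σ'_0 + Δσ = 115 + 38.09 = 153.09 kPa.
Normally consolidated clay, so the full stress increment lies on the virgin compression line:
S_c = C_c·H/(1+e₀)·log₁₀(σ'_f/σ'_0) = 0.27×2/(1+0.6)×log₁₀(153.09/115)
    = 0.3375 × 0.12425 = 0.04193 m

S_c ≈ 0.0419 m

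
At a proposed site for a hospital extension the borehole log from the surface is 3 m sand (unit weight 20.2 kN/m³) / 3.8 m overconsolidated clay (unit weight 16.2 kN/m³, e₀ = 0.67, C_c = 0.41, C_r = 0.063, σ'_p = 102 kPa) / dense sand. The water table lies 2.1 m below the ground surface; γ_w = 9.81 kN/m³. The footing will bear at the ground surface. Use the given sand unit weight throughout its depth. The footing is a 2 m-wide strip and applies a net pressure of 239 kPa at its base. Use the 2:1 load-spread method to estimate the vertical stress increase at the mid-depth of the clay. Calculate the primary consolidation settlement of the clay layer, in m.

S_c ≈ 0.137 m

Mid-depth of clay below the ground surface: z = 3 + 3.8/2 = 4.9 m.
Total vertical stress at mid-clay: σ_v = 20.2×3 + 16.2×1.9 = 91.38 kPa.
Pore pressure: u = 9.81×(4.9 − 2.1) = 27.468 kPa.
Initial effective stress: σ'_0 = σ_v − u = 91.38 − 27.468 = 63.912 kPa.
Stress increase at mid-clay by the 2:1 spreading method:
Δσ = qB/(B+z) = 239×2/(2+4.9) = 69.275 kPa
Final effective stress: σ'_f = 63.912 + 69.275 = 133.19 kPa.
σ'_f = 133.19 > σ'_p = 102 kPa, so the stress path crosses the preconsolidation pressure — recompression up to σ'_p, then virgin compression beyond:
S_c = H/(1+e₀)·[C_r·log₁₀(σ'_p/σ'_0) + C_c·log₁₀(σ'_f/σ'_p)]
    = 3.8/1.67 × [0.063×log₁₀(102/63.912) + 0.41×log₁₀(133.19/102)]
    = 2.2754 × [0.01279 + 0.047507] = 0.1372 m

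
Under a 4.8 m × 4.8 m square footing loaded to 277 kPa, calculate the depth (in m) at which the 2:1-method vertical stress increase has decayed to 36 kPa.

z ≈ 8.51 m

2:1 spreading — at depth z the loaded area has grown by z in each plan dimension:
qB²/(B+z)² = Δσ_z ⇒ z = B(√(q/Δσ_z) − 1) = 4.8×(√(277/36) − 1) = 8.515 m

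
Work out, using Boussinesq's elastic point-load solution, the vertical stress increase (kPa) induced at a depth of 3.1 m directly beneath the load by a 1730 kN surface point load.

Δσ_z ≈ 86 kPa

Boussinesq vertical stress below a point load on an elastic half-space:
Δσ_z = 3P/(2πz²) · [1 + (r/z)²]^(−5/2)
r/z = 0/3.1 = 0; [1+(r/z)²]^(−5/2) = 1.
Δσ_z = 3×1730/(2π×3.1²) × 1 = 85.954 × 1 = 85.95 kPa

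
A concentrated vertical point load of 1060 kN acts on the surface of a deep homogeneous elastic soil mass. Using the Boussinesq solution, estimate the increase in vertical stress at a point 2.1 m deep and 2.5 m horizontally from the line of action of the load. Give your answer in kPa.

Δσ_z ≈ 12.6 kPa

Boussinesq vertical stress below a point load on an elastic half-space:
Δσ_z = 3P/(2πz²) · [1 + (r/z)²]^(−5/2)
r/z = 2.5/2.1 = 1.1905; [1+(r/z)²]^(−5/2) = 0.11008.
Δσ_z = 3×1060/(2π×2.1²) × 0.11008 = 114.76 × 0.11008 = 12.63 kPa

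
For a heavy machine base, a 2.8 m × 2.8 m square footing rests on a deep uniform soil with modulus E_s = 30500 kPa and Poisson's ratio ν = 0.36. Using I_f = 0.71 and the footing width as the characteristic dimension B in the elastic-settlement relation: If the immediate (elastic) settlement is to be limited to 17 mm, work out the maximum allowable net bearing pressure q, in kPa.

q ≈ 300 kPa

S_e = q·B·(1−ν²)/E_s · I_f  ⇒  q = S_e·E_s / (B·(1−ν²)·I_f).
q = 0.017 × 30500 / (2.8 × 0.8704 × 0.71) = 299.6 kPa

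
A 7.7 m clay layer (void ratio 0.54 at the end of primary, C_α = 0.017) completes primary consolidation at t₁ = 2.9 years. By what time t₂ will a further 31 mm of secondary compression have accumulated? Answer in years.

S_s = C_α·H/(1+e_p)·log₁₀(t₂/t₁) ⇒ log₁₀(t₂/t₁) = S_s·(1+e_p)/(C_α·H).
log₁₀(t₂/t₁) = 0.031 × (1+0.54) / (0.017×7.7) = 0.3647
t₂ = t₁ × 10^0.3647 = 2.9 × 2.316 = 6.716 years

t₂ ≈ 6.72 years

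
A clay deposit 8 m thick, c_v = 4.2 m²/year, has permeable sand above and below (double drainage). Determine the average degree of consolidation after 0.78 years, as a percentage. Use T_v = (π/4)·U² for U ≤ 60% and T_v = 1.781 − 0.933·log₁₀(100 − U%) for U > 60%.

U ≈ 51.1 %

Drainage path length: H_d = H/2 = 4 m (double drainage).
T_v = c_v·t/H_d² = 4.2×0.78/4² = 0.20475.
T_v = 0.20475 corresponds to the U ≤ 60% branch:
U = √(4T_v/π) = 0.5106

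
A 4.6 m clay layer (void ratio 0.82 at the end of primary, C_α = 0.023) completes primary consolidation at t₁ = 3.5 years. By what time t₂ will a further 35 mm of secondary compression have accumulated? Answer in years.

t₂ ≈ 14 years

S_s = C_α·H/(1+e_p)·log₁₀(t₂/t₁) ⇒ log₁₀(t₂/t₁) = S_s·(1+e_p)/(C_α·H).
log₁₀(t₂/t₁) = 0.035 × (1+0.82) / (0.023×4.6) = 0.6021
t₂ = t₁ × 10^0.6021 = 3.5 × 4 = 14 years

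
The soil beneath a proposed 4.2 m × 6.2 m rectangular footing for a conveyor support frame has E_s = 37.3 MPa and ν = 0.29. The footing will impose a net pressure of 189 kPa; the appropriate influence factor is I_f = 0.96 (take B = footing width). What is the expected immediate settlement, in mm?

Immediate (elastic) settlement: S_e = q·B·(1−ν²)/E_s · I_f.
E_s = 37.3 MPa = 37300 kPa.
S_e = 189 × 4.2 × (1 − 0.29²) / 37300 × 0.96
    = 189 × 4.2 × 0.9159 / 37300 × 0.96
    = 0.01871 m = 18.71 mm

S_e ≈ 18.7 mm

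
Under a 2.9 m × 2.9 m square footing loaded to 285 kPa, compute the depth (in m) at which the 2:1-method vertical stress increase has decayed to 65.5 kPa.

2:1 spreading — at depth z the loaded area has grown by z in each plan dimension:
qB²/(B+z)² = Δσ_z ⇒ z = B(√(q/Δσ_z) − 1) = 2.9×(√(285/65.5) − 1) = 3.149 m

z ≈ 3.15 m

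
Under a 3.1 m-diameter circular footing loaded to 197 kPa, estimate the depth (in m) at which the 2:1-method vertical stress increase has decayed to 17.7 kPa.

2:1 spreading — at depth z the loaded area has grown by z in each plan dimension:
qD²/(D+z)² = Δσ_z ⇒ z = D(√(q/Δσ_z) − 1) = 3.1×(√(197/17.7) − 1) = 7.242 m

z ≈ 7.24 m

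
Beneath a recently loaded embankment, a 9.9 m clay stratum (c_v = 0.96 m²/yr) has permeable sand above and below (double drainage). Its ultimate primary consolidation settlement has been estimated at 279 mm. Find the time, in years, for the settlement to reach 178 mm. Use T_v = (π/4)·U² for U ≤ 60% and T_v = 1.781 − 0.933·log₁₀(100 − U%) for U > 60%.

t ≈ 8.34 years

Drainage path length: H_d = H/2 = 4.95 m (double drainage).
U = S(t)/S_ult = 178/279 = 0.638.
U > 60%: T_v = 1.781 − 0.933·log₁₀(100 − 63.799) = 0.32672.
t = T_v·H_d²/c_v = 0.32672×4.95²/0.96 = 8.339 years.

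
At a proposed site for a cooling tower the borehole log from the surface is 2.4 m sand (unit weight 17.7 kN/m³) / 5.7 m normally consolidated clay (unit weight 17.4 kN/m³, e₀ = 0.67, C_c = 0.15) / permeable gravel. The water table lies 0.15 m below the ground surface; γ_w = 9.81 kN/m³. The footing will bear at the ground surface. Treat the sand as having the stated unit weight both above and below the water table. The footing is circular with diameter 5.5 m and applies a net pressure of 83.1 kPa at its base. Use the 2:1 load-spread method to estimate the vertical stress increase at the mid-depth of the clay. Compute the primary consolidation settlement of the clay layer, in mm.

Mid-depth of clay below the ground surface: z = 2.4 + 5.7/2 = 5.25 m.
Total vertical stress at mid-clay: σ_v = 17.7×2.4 + 17.4×2.85 = 92.07 kPa.
Pore pressure: u = 9.81×(5.25 − 0.15) = 50.031 kPa.
Initial effective stress: σ'_0 = σ_v − u = 92.07 − 50.031 = 42.039 kPa.
Stress increase at mid-clay by the 2:1 spreading method:
Δσ ≈ qD²/(D+z)² = 83.1×5.5²/(5.5+5.25)² = 21.753 kPa
Final effective stress: σ'_f = σ'_0 + Δσ = 42.039 + 21.753 = 63.792 kPa.
Normally consolidated clay, so the full stress increment lies on the virgin compression line:
S_c = C_c·H/(1+e₀)·log₁₀(σ'_f/σ'_0) = 0.15×5.7/(1+0.67)×log₁₀(63.792/42.039)
    = 0.51198 × 0.18111 = 0.09272 m

S_c ≈ 92.7 mm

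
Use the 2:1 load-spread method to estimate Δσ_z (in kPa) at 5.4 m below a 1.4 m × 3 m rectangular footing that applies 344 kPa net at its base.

Δσ_z ≈ 25.3 kPa

By the 2:1 method the load spreads at 1 horizontal : 2 vertical, so at depth z the loaded area has grown by z in each plan dimension:
Δσ = qBL/((B+z)(L+z)) = 344×1.4×3/((1.4+5.4)(3+5.4)) = 25.294 kPa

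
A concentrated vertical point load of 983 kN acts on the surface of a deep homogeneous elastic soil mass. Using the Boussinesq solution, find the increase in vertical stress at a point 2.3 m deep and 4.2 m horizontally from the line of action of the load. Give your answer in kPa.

Boussinesq vertical stress below a point load on an elastic half-space:
Δσ_z = 3P/(2πz²) · [1 + (r/z)²]^(−5/2)
r/z = 4.2/2.3 = 1.8261; [1+(r/z)²]^(−5/2) = 0.025564.
Δσ_z = 3×983/(2π×2.3²) × 0.025564 = 88.724 × 0.025564 = 2.268 kPa

Δσ_z ≈ 2.27 kPa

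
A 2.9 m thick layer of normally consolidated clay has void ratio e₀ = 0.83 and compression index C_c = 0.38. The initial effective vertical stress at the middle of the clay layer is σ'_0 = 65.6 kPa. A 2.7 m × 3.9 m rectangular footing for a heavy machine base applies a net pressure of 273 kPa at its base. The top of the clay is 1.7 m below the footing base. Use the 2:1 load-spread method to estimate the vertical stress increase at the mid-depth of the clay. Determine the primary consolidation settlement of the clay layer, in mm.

Mid-depth of clay below the footing base: z = 1.7 + 2.9/2 = 3.15 m.
Stress increase at mid-clay by the 2:1 spreading method:
Δσ = qBL/((B+z)(L+z)) = 273×2.7×3.9/((2.7+3.15)(3.9+3.15)) = 69.702 kPa
Final effective stress: σ'_f = σ'_0 + Δσ = 65.6 + 69.702 = 135.3 kPa.
Normally consolidated clay, so the full stress increment lies on the virgin compression line:
S_c = C_c·H/(1+e₀)·log₁₀(σ'_f/σ'_0) = 0.38×2.9/(1+0.83)×log₁₀(135.3/65.6)
    = 0.60219 × 0.31439 = 0.1893 m

S_c ≈ 189 mm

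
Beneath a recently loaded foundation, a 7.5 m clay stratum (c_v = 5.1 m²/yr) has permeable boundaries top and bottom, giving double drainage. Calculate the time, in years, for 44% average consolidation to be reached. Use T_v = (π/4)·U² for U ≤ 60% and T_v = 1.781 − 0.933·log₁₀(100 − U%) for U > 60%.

t ≈ 0.419 years

Drainage path length: H_d = H/2 = 3.75 m (double drainage).
U ≤ 60%: T_v = (π/4)·U² = (π/4)×0.44² = 0.15205.
t = T_v·H_d²/c_v = 0.15205×3.75²/5.1 = 0.4193 years.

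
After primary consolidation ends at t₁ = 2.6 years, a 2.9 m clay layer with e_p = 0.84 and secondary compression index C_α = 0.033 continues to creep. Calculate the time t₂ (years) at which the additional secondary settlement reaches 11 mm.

S_s = C_α·H/(1+e_p)·log₁₀(t₂/t₁) ⇒ log₁₀(t₂/t₁) = S_s·(1+e_p)/(C_α·H).
log₁₀(t₂/t₁) = 0.011 × (1+0.84) / (0.033×2.9) = 0.2115
t₂ = t₁ × 10^0.2115 = 2.6 × 1.627 = 4.231 years

t₂ ≈ 4.23 years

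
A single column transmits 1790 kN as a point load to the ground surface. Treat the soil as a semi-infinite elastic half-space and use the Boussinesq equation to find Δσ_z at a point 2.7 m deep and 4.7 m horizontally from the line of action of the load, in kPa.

Boussinesq vertical stress below a point load on an elastic half-space:
Δσ_z = 3P/(2πz²) · [1 + (r/z)²]^(−5/2)
r/z = 4.7/2.7 = 1.7407; [1+(r/z)²]^(−5/2) = 0.030668.
Δσ_z = 3×1790/(2π×2.7²) × 0.030668 = 117.24 × 0.030668 = 3.596 kPa

Δσ_z ≈ 3.6 kPa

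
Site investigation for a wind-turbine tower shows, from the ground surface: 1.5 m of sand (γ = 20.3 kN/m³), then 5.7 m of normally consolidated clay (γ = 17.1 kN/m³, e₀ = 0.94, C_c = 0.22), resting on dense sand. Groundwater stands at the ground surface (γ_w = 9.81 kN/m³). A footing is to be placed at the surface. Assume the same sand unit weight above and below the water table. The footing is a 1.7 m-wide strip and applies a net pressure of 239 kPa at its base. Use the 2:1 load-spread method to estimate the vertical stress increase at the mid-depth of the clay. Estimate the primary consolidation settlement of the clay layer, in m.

S_c ≈ 0.293 m

Mid-depth of clay below the ground surface: z = 1.5 + 5.7/2 = 4.35 m.
Total vertical stress at mid-clay: σ_v = 20.3×1.5 + 17.1×2.85 = 79.185 kPa.
Pore pressure: u = 9.81×(4.35 − 0) = 42.673 kPa.
Initial effective stress: σ'_0 = σ_v − u = 79.185 − 42.673 = 36.512 kPa.
Stress increase at mid-clay by the 2:1 spreading method:
Δσ = qB/(B+z) = 239×1.7/(1.7+4.35) = 67.157 kPa
Final effective stress: σ'_f = σ'_0 + Δσ = 36.512 + 67.157 = 103.67 kPa.
Normally consolidated clay, so the full stress increment lies on the virgin compression line:
S_c = C_c·H/(1+e₀)·log₁₀(σ'_f/σ'_0) = 0.22×5.7/(1+0.94)×log₁₀(103.67/36.512)
    = 0.64639 × 0.45322 = 0.293 m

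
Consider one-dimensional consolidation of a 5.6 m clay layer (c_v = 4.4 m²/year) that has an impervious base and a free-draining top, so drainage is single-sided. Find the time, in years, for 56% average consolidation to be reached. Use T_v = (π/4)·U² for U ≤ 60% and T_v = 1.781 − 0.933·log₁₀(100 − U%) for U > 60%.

t ≈ 1.76 years

Drainage path length: H_d = H = 5.6 m (single drainage).
U ≤ 60%: T_v = (π/4)·U² = (π/4)×0.56² = 0.2463.
t = T_v·H_d²/c_v = 0.2463×5.6²/4.4 = 1.755 years.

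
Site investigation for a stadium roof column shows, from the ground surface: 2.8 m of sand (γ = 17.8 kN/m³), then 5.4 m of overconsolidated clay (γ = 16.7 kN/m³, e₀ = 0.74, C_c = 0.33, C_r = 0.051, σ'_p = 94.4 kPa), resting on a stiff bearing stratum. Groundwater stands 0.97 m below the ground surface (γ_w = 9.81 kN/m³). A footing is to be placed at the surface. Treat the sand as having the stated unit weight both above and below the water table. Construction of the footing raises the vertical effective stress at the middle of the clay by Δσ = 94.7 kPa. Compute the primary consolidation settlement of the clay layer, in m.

Mid-depth of clay below the ground surface: z = 2.8 + 5.4/2 = 5.5 m.
Total vertical stress at mid-clay: σ_v = 17.8×2.8 + 16.7×2.7 = 94.93 kPa.
Pore pressure: u = 9.81×(5.5 − 0.97) = 44.439 kPa.
Initial effective stress: σ'_0 = σ_v − u = 94.93 − 44.439 = 50.491 kPa.
Final effective stress: σ'_f = 50.491 + 94.7 = 145.19 kPa.
σ'_f = 145.19 > σ'_p = 94.4 kPa, so the stress path crosses the preconsolidation pressure — recompression up to σ'_p, then virgin compression beyond:
S_c = H/(1+e₀)·[C_r·log₁₀(σ'_p/σ'_0) + C_c·log₁₀(σ'_f/σ'_p)]
    = 5.4/1.74 × [0.051×log₁₀(94.4/50.491) + 0.33×log₁₀(145.19/94.4)]
    = 3.1034 × [0.01386 + 0.061698] = 0.2345 m

S_c ≈ 0.234 m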